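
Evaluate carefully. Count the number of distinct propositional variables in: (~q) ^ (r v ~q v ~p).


Identify each variable that appears in the formula.
Variables found: p, q, r
Count = 3

3


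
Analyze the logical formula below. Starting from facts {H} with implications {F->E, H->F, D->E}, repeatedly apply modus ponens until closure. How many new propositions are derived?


Initial facts: {H}
Apply modus ponens to closure:
  H and H->F  =>  F
  F and F->E  =>  E
Final known: {E, F, H}
New propositions: {E, F}
Count = 2

2


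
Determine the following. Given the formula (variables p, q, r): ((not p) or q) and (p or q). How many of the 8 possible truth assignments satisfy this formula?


Evaluate all 8 assignments for p, q, r:
p=0, q=0, r=0: 0
p=0, q=0, r=1: 0
p=0, q=1, r=0: 1
p=0, q=1, r=1: 1
p=1, q=0, r=0: 0
p=1, q=0, r=1: 0
p=1, q=1, r=0: 1
p=1, q=1, r=1: 1
Satisfying count = 4

4


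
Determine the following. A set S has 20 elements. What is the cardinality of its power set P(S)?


The power set of a set with n elements has 2^n elements.
|P(S)| = 2^20 = 1048576

1048576


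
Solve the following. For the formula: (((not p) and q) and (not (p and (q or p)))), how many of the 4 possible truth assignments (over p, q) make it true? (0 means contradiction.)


Check all 4 assignments:
p=0, q=0: 0
p=0, q=1: 1
p=1, q=0: 0
p=1, q=1: 0
Count of True = 1

1


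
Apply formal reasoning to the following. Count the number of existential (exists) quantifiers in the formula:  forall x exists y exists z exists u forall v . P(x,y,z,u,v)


Quantifier prefix: forall x exists y exists z exists u forall v
Mark each quantifier type:
  U E E E U
Universal count = 2, Existential count = 3
Asked for existential (exists) quantifiers: 3

3


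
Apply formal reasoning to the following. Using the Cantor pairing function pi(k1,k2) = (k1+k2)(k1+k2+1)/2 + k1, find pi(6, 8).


k1 + k2 = 14
(k1+k2)(k1+k2+1)/2 = 14 * 15 / 2 = 105
pi = 105 + 6 = 111

111


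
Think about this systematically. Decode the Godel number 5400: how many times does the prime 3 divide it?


Factorize 5400 by dividing by 3 repeatedly.
Division steps: 3 divides 5400 exactly 3 time(s).
Exponent of 3 = 3

3


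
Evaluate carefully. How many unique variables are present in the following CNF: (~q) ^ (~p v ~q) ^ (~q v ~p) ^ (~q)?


Identify each variable that appears in the formula.
Variables found: p, q
Count = 2

2


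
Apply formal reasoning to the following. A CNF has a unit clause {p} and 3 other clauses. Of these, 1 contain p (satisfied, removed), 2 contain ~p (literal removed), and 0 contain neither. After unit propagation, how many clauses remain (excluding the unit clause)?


Satisfied (removed): 1
Shortened (remain): 2
Unchanged (remain): 0
Remaining = 2 + 0 = 2

2


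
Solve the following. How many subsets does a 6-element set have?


The power set of a set with n elements has 2^n elements.
|P(S)| = 2^6 = 64

64


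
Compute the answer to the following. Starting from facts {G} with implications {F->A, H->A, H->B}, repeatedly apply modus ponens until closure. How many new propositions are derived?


Initial facts: {G}
Apply modus ponens to closure:
  (no implication fires)
Final known: {G}
New propositions: {(none)}
Count = 0

0


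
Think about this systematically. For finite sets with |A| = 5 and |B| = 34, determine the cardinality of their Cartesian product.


The Cartesian product A x B contains all ordered pairs (a, b).
|A x B| = |A| * |B| = 5 * 34 = 170

170


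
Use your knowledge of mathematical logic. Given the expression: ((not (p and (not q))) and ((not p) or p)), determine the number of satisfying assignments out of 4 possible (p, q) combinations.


Check all 4 assignments:
p=0, q=0: 1
p=0, q=1: 1
p=1, q=0: 0
p=1, q=1: 1
Count of True = 3

3


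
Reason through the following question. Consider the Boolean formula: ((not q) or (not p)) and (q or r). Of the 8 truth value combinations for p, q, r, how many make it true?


Evaluate all 8 assignments for p, q, r:
p=0, q=0, r=0: 0
p=0, q=0, r=1: 1
p=0, q=1, r=0: 1
p=0, q=1, r=1: 1
p=1, q=0, r=0: 0
p=1, q=0, r=1: 1
p=1, q=1, r=0: 0
p=1, q=1, r=1: 0
Satisfying count = 4

4


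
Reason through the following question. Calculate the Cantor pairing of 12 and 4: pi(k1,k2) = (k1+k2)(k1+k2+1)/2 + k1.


k1 + k2 = 16
(k1+k2)(k1+k2+1)/2 = 16 * 17 / 2 = 136
pi = 136 + 12 = 148

148


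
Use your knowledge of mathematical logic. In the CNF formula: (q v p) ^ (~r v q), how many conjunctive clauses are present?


A CNF formula is a conjunction of clauses.
Clauses are separated by ^.
Counting the conjuncts: 2 clauses.

2


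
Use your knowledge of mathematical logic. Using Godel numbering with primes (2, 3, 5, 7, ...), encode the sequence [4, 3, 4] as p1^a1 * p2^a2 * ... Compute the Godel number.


Encode each element as an exponent of the corresponding prime:
  2^4 = 16
  3^3 = 27
  5^4 = 625
Product = 16 * 27 * 625 = 270000

270000


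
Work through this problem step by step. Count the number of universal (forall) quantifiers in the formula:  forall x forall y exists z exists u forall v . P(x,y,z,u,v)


Quantifier prefix: forall x forall y exists z exists u forall v
Mark each quantifier type:
  U U E E U
Universal count = 3, Existential count = 2
Asked for universal (forall) quantifiers: 3

3


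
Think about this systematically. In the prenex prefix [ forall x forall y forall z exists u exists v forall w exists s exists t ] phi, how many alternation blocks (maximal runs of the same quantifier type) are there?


Quantifier-type sequence: A A A E E A E E  (A=forall, E=exists)
Group into maximal same-type runs:
  Ax3 | Ex2 | Ax1 | Ex2
Number of blocks = 4

4


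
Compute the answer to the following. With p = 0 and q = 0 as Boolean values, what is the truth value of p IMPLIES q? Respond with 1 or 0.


p = 0, q = 0
Operation: p IMPLIES q
Evaluate: 0 IMPLIES 0 = 1

1


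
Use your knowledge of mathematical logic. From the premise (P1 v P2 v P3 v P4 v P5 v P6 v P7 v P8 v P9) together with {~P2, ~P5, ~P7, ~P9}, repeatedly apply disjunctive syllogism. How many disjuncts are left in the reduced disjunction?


Original disjuncts (9): P1, P2, P3, P4, P5, P6, P7, P8, P9
Negated (eliminate): ~P2, ~P5, ~P7, ~P9
Remaining disjuncts: P1, P3, P4, P6, P8
Count = 9 - 4 = 5

5


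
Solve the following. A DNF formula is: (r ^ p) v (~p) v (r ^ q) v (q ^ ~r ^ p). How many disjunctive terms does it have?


A DNF formula is a disjunction of terms (conjunctions).
Terms are separated by v.
Counting the disjuncts: 4 terms.

4


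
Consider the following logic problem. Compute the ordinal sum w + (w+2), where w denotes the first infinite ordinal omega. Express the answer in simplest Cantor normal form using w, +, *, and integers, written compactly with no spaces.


Compute w + (w+2).
Ordinal + is associative but NOT commutative; for finite n>0, n + w = w but w + n stays w+n.
w + (w+2) = (w+w) + 2 = w*2+2.
Result = w*2+2

w*2+2


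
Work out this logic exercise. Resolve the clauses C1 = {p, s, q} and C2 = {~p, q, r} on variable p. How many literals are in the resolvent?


Remove p from C1 and ~p from C2.
C1 remainder: {s, q}
C2 remainder: {q, r}
Union (resolvent): {q, r, s}
Resolvent has 3 literal(s).

3


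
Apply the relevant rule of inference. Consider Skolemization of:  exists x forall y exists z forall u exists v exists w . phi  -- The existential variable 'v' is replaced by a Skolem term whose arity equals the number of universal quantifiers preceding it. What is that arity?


Quantifier prefix: exists x forall y exists z forall u exists v exists w
'v' is existentially quantified at position 5.
Universal variables preceding it: y, u
Skolem function arity = 2

2


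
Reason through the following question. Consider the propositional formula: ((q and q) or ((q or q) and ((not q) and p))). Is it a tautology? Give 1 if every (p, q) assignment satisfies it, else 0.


Check all 4 assignments:
p=0, q=0: 0
p=0, q=1: 1
p=1, q=0: 0
p=1, q=1: 1
Satisfying count = 2/4.
Tautology iff count = 4: no.

0


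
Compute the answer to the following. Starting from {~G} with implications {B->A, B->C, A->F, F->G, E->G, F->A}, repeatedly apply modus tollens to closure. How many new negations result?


Initial negated facts: {~G}
Apply modus tollens to closure:
  ~G and F->G  =>  ~F
  ~G and E->G  =>  ~E
  ~F and A->F  =>  ~A
  ~A and B->A  =>  ~B
Final negated: {~A, ~B, ~E, ~F, ~G}
New negations: {~A, ~B, ~E, ~F}
Count = 4

4


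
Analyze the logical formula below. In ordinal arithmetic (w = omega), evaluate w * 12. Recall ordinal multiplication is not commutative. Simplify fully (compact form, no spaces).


Compute w * 12.
Ordinal * is associative and left-distributive over +, but NOT commutative; for finite n>1, n*w = w but w*n stays w*n.
w * 12 means 12 copies of w concatenated: w*12.
Result = w*12

w*12


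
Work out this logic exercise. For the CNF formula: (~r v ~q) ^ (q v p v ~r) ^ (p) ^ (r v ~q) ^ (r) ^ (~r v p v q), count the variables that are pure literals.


Check each variable for pure literal status:
p: pure positive
q: mixed (not pure)
r: mixed (not pure)
Pure literal count = 1

1


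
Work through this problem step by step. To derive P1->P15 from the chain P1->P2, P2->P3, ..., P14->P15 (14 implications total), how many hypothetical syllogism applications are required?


With 14 implications in a chain connecting 15 propositions:
P1->P2, P2->P3, ..., P14->P15
Steps needed = (number of implications) - 1 = 14 - 1 = 13

13


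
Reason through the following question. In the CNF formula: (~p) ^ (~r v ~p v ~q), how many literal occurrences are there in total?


Counting literals in each clause:
Clause 1: 1 literal(s)
Clause 2: 3 literal(s)
Total = 4

4


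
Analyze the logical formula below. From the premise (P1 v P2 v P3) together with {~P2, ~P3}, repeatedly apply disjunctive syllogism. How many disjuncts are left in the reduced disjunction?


Original disjuncts (3): P1, P2, P3
Negated (eliminate): ~P2, ~P3
Remaining disjuncts: P1
Count = 3 - 2 = 1

1


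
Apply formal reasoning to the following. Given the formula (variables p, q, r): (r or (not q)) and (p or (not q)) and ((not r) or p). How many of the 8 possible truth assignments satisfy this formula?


Evaluate all 8 assignments for p, q, r:
p=0, q=0, r=0: 1
p=0, q=0, r=1: 0
p=0, q=1, r=0: 0
p=0, q=1, r=1: 0
p=1, q=0, r=0: 1
p=1, q=0, r=1: 1
p=1, q=1, r=0: 0
p=1, q=1, r=1: 1
Satisfying count = 4

4


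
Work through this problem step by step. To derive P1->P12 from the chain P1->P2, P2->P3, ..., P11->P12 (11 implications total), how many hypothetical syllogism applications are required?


With 11 implications in a chain connecting 12 propositions:
P1->P2, P2->P3, ..., P11->P12
Steps needed = (number of implications) - 1 = 11 - 1 = 10

10


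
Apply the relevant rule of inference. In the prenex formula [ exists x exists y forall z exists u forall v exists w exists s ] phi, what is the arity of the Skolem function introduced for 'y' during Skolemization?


Quantifier prefix: exists x exists y forall z exists u forall v exists w exists s
'y' is existentially quantified at position 2.
No universal quantifiers precede it.
Skolem function arity = 0 (a Skolem constant)

0


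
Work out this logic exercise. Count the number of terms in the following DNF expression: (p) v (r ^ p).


A DNF formula is a disjunction of terms (conjunctions).
Terms are separated by v.
Counting the disjuncts: 2 terms.

2


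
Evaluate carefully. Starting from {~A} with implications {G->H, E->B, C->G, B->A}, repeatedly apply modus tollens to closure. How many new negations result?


Initial negated facts: {~A}
Apply modus tollens to closure:
  ~A and B->A  =>  ~B
  ~B and E->B  =>  ~E
Final negated: {~A, ~B, ~E}
New negations: {~B, ~E}
Count = 2

2


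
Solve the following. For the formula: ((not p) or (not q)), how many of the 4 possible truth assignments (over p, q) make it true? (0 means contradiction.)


Check all 4 assignments:
p=0, q=0: 1
p=0, q=1: 1
p=1, q=0: 1
p=1, q=1: 0
Count of True = 3

3


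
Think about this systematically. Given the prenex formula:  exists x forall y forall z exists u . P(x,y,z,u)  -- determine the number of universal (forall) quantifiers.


Quantifier prefix: exists x forall y forall z exists u
Mark each quantifier type:
  E U U E
Universal count = 2, Existential count = 2
Asked for universal (forall) quantifiers: 2

2


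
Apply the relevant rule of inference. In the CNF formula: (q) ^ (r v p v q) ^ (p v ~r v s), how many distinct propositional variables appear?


Identify each variable that appears in the formula.
Variables found: p, q, r, s
Count = 4

4


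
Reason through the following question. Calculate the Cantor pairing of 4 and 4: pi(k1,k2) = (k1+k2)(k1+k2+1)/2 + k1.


k1 + k2 = 8
(k1+k2)(k1+k2+1)/2 = 8 * 9 / 2 = 36
pi = 36 + 4 = 40

40


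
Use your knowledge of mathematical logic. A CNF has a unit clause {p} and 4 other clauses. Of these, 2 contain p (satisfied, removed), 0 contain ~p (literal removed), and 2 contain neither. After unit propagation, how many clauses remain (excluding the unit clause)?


Satisfied (removed): 2
Shortened (remain): 0
Unchanged (remain): 2
Remaining = 0 + 2 = 2

2


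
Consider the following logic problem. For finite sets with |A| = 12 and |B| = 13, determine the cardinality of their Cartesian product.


The Cartesian product A x B contains all ordered pairs (a, b).
|A x B| = |A| * |B| = 12 * 13 = 156

156


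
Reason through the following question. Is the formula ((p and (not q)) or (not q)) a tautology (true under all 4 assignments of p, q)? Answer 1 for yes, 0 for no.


Check all 4 assignments:
p=0, q=0: 1
p=0, q=1: 0
p=1, q=0: 1
p=1, q=1: 0
Satisfying count = 2/4.
Tautology iff count = 4: no.

0


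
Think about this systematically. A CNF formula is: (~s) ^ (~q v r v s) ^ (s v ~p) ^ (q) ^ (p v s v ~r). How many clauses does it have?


A CNF formula is a conjunction of clauses.
Clauses are separated by ^.
Counting the conjuncts: 5 clauses.

5


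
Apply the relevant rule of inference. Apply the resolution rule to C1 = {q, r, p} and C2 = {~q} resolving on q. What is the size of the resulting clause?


Remove q from C1 and ~q from C2.
C1 remainder: {r, p}
C2 remainder: {}
Union (resolvent): {p, r}
Resolvent has 2 literal(s).

2


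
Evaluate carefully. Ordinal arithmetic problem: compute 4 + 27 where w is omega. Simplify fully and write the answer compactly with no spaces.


Compute 4 + 27.
Ordinal + is associative but NOT commutative; for finite n>0, n + w = w but w + n stays w+n.
Both operands finite; ordinal + agrees with natural +: 4 + 27 = 31.
Result = 31

31


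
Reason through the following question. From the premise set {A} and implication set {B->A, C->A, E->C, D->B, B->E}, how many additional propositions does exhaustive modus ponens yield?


Initial facts: {A}
Apply modus ponens to closure:
  (no implication fires)
Final known: {A}
New propositions: {(none)}
Count = 0

0


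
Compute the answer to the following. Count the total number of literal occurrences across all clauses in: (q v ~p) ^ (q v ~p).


Counting literals in each clause:
Clause 1: 2 literal(s)
Clause 2: 2 literal(s)
Total = 4

4


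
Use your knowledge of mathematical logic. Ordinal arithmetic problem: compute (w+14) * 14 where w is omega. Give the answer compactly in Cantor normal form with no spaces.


Compute (w+14) * 14.
Ordinal * is associative and left-distributive over +, but NOT commutative; for finite n>1, n*w = w but w*n stays w*n.
(w+14) * 14 = (w+14) repeated 14 times. Each intermediate +14 is absorbed by the following w; only the last survives: w*14+14.
Result = w*14+14

w*14+14


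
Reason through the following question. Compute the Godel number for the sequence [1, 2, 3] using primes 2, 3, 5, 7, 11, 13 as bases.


Encode each element as an exponent of the corresponding prime:
  2^1 = 2
  3^2 = 9
  5^3 = 125
Product = 2 * 9 * 125 = 2250

2250


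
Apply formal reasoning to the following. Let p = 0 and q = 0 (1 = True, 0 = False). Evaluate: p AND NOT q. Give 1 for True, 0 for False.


p = 0, q = 0
Operation: p AND NOT q
Evaluate: 0 AND NOT 0 = 0

0


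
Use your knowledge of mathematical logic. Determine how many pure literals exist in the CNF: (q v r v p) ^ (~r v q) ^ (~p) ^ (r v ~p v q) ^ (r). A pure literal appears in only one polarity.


Check each variable for pure literal status:
p: mixed (not pure)
q: pure positive
r: mixed (not pure)
Pure literal count = 1

1


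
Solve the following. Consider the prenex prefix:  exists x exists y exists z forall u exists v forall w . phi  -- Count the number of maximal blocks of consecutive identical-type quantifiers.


Quantifier-type sequence: E E E A E A  (A=forall, E=exists)
Group into maximal same-type runs:
  Ex3 | Ax1 | Ex1 | Ax1
Number of blocks = 4

4


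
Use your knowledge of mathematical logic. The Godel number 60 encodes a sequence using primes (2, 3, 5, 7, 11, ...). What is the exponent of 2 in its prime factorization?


Factorize 60 by dividing by 2 repeatedly.
Division steps: 2 divides 60 exactly 2 time(s).
Exponent of 2 = 2

2


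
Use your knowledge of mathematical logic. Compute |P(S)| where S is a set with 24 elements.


The power set of a set with n elements has 2^n elements.
|P(S)| = 2^24 = 16777216

16777216


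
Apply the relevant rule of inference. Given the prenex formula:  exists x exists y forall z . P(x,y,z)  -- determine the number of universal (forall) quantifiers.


Quantifier prefix: exists x exists y forall z
Mark each quantifier type:
  E E U
Universal count = 1, Existential count = 2
Asked for universal (forall) quantifiers: 1

1


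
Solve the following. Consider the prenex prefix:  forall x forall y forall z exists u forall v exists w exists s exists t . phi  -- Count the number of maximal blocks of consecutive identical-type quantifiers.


Quantifier-type sequence: A A A E A E E E  (A=forall, E=exists)
Group into maximal same-type runs:
  Ax3 | Ex1 | Ax1 | Ex3
Number of blocks = 4

4


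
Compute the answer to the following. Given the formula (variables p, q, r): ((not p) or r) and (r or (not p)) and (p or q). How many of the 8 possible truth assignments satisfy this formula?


Evaluate all 8 assignments for p, q, r:
p=0, q=0, r=0: 0
p=0, q=0, r=1: 0
p=0, q=1, r=0: 1
p=0, q=1, r=1: 1
p=1, q=0, r=0: 0
p=1, q=0, r=1: 1
p=1, q=1, r=0: 0
p=1, q=1, r=1: 1
Satisfying count = 4

4


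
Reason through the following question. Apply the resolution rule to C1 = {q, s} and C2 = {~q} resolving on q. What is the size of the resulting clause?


Remove q from C1 and ~q from C2.
C1 remainder: {s}
C2 remainder: {}
Union (resolvent): {s}
Resolvent has 1 literal(s).

1


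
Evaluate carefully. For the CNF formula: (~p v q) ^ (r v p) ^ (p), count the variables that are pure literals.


Check each variable for pure literal status:
p: mixed (not pure)
q: pure positive
r: pure positive
Pure literal count = 2

2


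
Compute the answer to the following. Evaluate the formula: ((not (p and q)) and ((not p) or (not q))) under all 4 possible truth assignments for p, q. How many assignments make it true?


Check all 4 assignments:
p=0, q=0: 1
p=0, q=1: 1
p=1, q=0: 1
p=1, q=1: 0
Count of True = 3

3


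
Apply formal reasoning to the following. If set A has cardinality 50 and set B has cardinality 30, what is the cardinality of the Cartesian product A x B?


The Cartesian product A x B contains all ordered pairs (a, b).
|A x B| = |A| * |B| = 50 * 30 = 1500

1500


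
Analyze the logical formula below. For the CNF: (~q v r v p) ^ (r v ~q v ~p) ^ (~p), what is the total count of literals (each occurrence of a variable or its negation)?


Counting literals in each clause:
Clause 1: 3 literal(s)
Clause 2: 3 literal(s)
Clause 3: 1 literal(s)
Total = 7

7


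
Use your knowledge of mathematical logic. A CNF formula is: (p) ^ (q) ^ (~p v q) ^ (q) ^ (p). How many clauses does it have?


A CNF formula is a conjunction of clauses.
Clauses are separated by ^.
Counting the conjuncts: 5 clauses.

5


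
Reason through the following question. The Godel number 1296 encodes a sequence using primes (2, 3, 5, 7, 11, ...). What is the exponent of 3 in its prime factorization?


Factorize 1296 by dividing by 3 repeatedly.
Division steps: 3 divides 1296 exactly 4 time(s).
Exponent of 3 = 4

4


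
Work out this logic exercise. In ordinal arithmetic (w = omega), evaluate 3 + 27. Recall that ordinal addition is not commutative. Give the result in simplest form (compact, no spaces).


Compute 3 + 27.
Ordinal + is associative but NOT commutative; for finite n>0, n + w = w but w + n stays w+n.
Both operands finite; ordinal + agrees with natural +: 3 + 27 = 30.
Result = 30

30


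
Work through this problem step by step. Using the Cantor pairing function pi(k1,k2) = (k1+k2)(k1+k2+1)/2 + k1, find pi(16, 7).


k1 + k2 = 23
(k1+k2)(k1+k2+1)/2 = 23 * 24 / 2 = 276
pi = 276 + 16 = 292

292


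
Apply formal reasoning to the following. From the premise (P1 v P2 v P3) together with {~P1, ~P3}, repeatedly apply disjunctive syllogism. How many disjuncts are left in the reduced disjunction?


Original disjuncts (3): P1, P2, P3
Negated (eliminate): ~P1, ~P3
Remaining disjuncts: P2
Count = 3 - 2 = 1

1


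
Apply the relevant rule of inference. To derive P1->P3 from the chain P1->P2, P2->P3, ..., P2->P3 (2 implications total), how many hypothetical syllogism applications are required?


With 2 implications in a chain connecting 3 propositions:
P1->P2, P2->P3, ..., P2->P3
Steps needed = (number of implications) - 1 = 2 - 1 = 1

1


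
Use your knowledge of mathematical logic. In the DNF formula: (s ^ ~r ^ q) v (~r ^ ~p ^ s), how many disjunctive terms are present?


A DNF formula is a disjunction of terms (conjunctions).
Terms are separated by v.
Counting the disjuncts: 2 terms.

2


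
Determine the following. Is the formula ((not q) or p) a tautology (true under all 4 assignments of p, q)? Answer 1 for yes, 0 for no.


Check all 4 assignments:
p=0, q=0: 1
p=0, q=1: 0
p=1, q=0: 1
p=1, q=1: 1
Satisfying count = 3/4.
Tautology iff count = 4: no.

0


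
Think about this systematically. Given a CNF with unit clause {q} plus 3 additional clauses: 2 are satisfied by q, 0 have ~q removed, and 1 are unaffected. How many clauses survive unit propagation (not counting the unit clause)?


Satisfied (removed): 2
Shortened (remain): 0
Unchanged (remain): 1
Remaining = 0 + 1 = 1

1


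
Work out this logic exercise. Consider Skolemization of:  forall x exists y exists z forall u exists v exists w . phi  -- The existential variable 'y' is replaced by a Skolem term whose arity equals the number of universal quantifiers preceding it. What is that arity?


Quantifier prefix: forall x exists y exists z forall u exists v exists w
'y' is existentially quantified at position 2.
Universal variables preceding it: x
Skolem function arity = 1

1


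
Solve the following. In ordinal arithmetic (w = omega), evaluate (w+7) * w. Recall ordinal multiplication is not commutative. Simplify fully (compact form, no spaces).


Compute (w+7) * w.
Ordinal * is associative and left-distributive over +, but NOT commutative; for finite n>1, n*w = w but w*n stays w*n.
(w+7) * w = sup{(w+7)*k : k<w} = sup{w*k+7} = w^2 (the +7 tail is absorbed in the limit).
Result = w^2

w^2


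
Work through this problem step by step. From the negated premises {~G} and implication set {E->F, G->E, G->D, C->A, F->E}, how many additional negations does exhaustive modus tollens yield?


Initial negated facts: {~G}
Apply modus tollens to closure:
  (no implication fires)
Final negated: {~G}
New negations: {(none)}
Count = 0

0


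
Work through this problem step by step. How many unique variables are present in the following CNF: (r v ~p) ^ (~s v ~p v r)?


Identify each variable that appears in the formula.
Variables found: p, r, s
Count = 3

3


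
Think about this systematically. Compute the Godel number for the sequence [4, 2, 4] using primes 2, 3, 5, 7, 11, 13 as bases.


Encode each element as an exponent of the corresponding prime:
  2^4 = 16
  3^2 = 9
  5^4 = 625
Product = 16 * 9 * 625 = 90000

90000


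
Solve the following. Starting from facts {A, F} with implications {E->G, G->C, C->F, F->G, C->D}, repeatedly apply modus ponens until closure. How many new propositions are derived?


Initial facts: {A, F}
Apply modus ponens to closure:
  F and F->G  =>  G
  G and G->C  =>  C
  C and C->D  =>  D
Final known: {A, C, D, F, G}
New propositions: {C, D, G}
Count = 3

3


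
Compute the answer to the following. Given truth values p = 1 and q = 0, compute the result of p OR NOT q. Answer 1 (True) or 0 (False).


p = 1, q = 0
Operation: p OR NOT q
Evaluate: 1 OR NOT 0 = 1

1


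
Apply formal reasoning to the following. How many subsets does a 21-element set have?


The power set of a set with n elements has 2^n elements.
|P(S)| = 2^21 = 2097152

2097152


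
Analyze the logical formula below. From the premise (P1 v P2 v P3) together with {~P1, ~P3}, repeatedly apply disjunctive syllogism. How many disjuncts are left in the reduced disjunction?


Original disjuncts (3): P1, P2, P3
Negated (eliminate): ~P1, ~P3
Remaining disjuncts: P2
Count = 3 - 2 = 1

1


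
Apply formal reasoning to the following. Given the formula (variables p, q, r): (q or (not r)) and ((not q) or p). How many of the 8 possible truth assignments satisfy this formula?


Evaluate all 8 assignments for p, q, r:
p=0, q=0, r=0: 1
p=0, q=0, r=1: 0
p=0, q=1, r=0: 0
p=0, q=1, r=1: 0
p=1, q=0, r=0: 1
p=1, q=0, r=1: 0
p=1, q=1, r=0: 1
p=1, q=1, r=1: 1
Satisfying count = 4

4


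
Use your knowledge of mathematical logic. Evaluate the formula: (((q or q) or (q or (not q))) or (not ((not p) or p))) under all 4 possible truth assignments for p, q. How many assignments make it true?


Check all 4 assignments:
p=0, q=0: 1
p=0, q=1: 1
p=1, q=0: 1
p=1, q=1: 1
Count of True = 4

4


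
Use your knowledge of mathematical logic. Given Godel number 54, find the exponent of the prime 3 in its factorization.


Factorize 54 by dividing by 3 repeatedly.
Division steps: 3 divides 54 exactly 3 time(s).
Exponent of 3 = 3

3


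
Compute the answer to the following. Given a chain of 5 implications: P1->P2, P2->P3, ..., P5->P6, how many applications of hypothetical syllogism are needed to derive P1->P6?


With 5 implications in a chain connecting 6 propositions:
P1->P2, P2->P3, ..., P5->P6
Steps needed = (number of implications) - 1 = 5 - 1 = 4

4


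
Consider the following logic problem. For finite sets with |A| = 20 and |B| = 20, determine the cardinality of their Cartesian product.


The Cartesian product A x B contains all ordered pairs (a, b).
|A x B| = |A| * |B| = 20 * 20 = 400

400


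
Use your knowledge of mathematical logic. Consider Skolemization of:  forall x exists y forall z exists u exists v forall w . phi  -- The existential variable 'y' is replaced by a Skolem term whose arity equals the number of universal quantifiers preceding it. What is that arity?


Quantifier prefix: forall x exists y forall z exists u exists v forall w
'y' is existentially quantified at position 2.
Universal variables preceding it: x
Skolem function arity = 1

1


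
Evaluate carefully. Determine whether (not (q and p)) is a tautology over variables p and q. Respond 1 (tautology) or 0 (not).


Check all 4 assignments:
p=0, q=0: 1
p=0, q=1: 1
p=1, q=0: 1
p=1, q=1: 0
Satisfying count = 3/4.
Tautology iff count = 4: no.

0


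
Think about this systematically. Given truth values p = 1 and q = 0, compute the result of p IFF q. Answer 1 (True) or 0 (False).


p = 1, q = 0
Operation: p IFF q
Evaluate: 1 IFF 0 = 0

0


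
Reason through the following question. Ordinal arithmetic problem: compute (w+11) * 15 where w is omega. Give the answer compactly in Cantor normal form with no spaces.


Compute (w+11) * 15.
Ordinal * is associative and left-distributive over +, but NOT commutative; for finite n>1, n*w = w but w*n stays w*n.
(w+11) * 15 = (w+11) repeated 15 times. Each intermediate +11 is absorbed by the following w; only the last survives: w*15+11.
Result = w*15+11

w*15+11


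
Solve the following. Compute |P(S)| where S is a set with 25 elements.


The power set of a set with n elements has 2^n elements.
|P(S)| = 2^25 = 33554432

33554432


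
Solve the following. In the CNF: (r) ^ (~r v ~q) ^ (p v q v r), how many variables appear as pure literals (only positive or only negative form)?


Check each variable for pure literal status:
p: pure positive
q: mixed (not pure)
r: mixed (not pure)
Pure literal count = 1

1


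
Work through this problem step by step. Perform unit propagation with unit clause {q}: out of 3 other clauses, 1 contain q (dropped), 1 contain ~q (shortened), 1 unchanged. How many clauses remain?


Satisfied (removed): 1
Shortened (remain): 1
Unchanged (remain): 1
Remaining = 1 + 1 = 2

2


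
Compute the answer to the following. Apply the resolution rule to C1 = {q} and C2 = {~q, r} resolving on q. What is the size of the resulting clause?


Remove q from C1 and ~q from C2.
C1 remainder: {}
C2 remainder: {r}
Union (resolvent): {r}
Resolvent has 1 literal(s).

1


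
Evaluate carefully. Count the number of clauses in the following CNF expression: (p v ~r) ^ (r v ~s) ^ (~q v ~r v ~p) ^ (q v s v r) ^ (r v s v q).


A CNF formula is a conjunction of clauses.
Clauses are separated by ^.
Counting the conjuncts: 5 clauses.

5


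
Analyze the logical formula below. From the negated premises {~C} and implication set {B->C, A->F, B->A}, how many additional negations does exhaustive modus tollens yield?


Initial negated facts: {~C}
Apply modus tollens to closure:
  ~C and B->C  =>  ~B
Final negated: {~B, ~C}
New negations: {~B}
Count = 1

1


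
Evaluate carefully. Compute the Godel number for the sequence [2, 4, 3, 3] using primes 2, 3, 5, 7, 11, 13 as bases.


Encode each element as an exponent of the corresponding prime:
  2^2 = 4
  3^4 = 81
  5^3 = 125
  7^3 = 343
Product = 4 * 81 * 125 * 343 = 13891500

13891500


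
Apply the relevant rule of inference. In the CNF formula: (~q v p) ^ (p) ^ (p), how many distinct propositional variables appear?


Identify each variable that appears in the formula.
Variables found: p, q
Count = 2

2


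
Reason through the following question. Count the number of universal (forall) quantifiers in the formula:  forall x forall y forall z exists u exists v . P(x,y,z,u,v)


Quantifier prefix: forall x forall y forall z exists u exists v
Mark each quantifier type:
  U U U E E
Universal count = 3, Existential count = 2
Asked for universal (forall) quantifiers: 3

3


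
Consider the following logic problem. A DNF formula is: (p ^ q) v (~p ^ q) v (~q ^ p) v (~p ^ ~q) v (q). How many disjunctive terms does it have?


A DNF formula is a disjunction of terms (conjunctions).
Terms are separated by v.
Counting the disjuncts: 5 terms.

5


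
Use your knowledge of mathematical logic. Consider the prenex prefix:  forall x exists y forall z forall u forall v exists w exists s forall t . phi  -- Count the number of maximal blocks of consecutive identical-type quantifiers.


Quantifier-type sequence: A E A A A E E A  (A=forall, E=exists)
Group into maximal same-type runs:
  Ax1 | Ex1 | Ax3 | Ex2 | Ax1
Number of blocks = 5

5


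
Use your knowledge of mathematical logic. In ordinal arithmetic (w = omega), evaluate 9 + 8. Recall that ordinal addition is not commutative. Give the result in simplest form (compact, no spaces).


Compute 9 + 8.
Ordinal + is associative but NOT commutative; for finite n>0, n + w = w but w + n stays w+n.
Both operands finite; ordinal + agrees with natural +: 9 + 8 = 17.
Result = 17

17


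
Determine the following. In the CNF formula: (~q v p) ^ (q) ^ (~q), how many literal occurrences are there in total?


Counting literals in each clause:
Clause 1: 2 literal(s)
Clause 2: 1 literal(s)
Clause 3: 1 literal(s)
Total = 4

4


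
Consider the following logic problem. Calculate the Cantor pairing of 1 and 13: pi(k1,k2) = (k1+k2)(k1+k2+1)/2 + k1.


k1 + k2 = 14
(k1+k2)(k1+k2+1)/2 = 14 * 15 / 2 = 105
pi = 105 + 1 = 106

106


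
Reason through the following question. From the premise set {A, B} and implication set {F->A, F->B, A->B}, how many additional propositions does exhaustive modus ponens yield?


Initial facts: {A, B}
Apply modus ponens to closure:
  (no implication fires)
Final known: {A, B}
New propositions: {(none)}
Count = 0

0


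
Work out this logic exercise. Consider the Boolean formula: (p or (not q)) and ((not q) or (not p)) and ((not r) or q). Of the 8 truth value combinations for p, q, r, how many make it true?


Evaluate all 8 assignments for p, q, r:
p=0, q=0, r=0: 1
p=0, q=0, r=1: 0
p=0, q=1, r=0: 0
p=0, q=1, r=1: 0
p=1, q=0, r=0: 1
p=1, q=0, r=1: 0
p=1, q=1, r=0: 0
p=1, q=1, r=1: 0
Satisfying count = 2

2


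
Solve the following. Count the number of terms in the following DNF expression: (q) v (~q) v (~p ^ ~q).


A DNF formula is a disjunction of terms (conjunctions).
Terms are separated by v.
Counting the disjuncts: 3 terms.

3


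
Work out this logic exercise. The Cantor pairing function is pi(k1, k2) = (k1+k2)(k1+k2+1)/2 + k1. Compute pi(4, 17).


k1 + k2 = 21
(k1+k2)(k1+k2+1)/2 = 21 * 22 / 2 = 231
pi = 231 + 4 = 235

235


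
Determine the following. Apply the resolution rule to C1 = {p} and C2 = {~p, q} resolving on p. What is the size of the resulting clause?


Remove p from C1 and ~p from C2.
C1 remainder: {}
C2 remainder: {q}
Union (resolvent): {q}
Resolvent has 1 literal(s).

1


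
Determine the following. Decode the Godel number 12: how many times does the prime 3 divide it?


Factorize 12 by dividing by 3 repeatedly.
Division steps: 3 divides 12 exactly 1 time(s).
Exponent of 3 = 1

1


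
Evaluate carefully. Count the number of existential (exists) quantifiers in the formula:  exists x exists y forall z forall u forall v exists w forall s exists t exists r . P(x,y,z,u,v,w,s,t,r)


Quantifier prefix: exists x exists y forall z forall u forall v exists w forall s exists t exists r
Mark each quantifier type:
  E E U U U E U E E
Universal count = 4, Existential count = 5
Asked for existential (exists) quantifiers: 5

5


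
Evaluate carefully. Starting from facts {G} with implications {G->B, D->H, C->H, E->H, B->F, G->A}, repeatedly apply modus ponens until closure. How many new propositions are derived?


Initial facts: {G}
Apply modus ponens to closure:
  G and G->B  =>  B
  B and B->F  =>  F
  G and G->A  =>  A
Final known: {A, B, F, G}
New propositions: {A, B, F}
Count = 3

3


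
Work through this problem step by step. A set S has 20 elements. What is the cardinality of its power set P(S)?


The power set of a set with n elements has 2^n elements.
|P(S)| = 2^20 = 1048576

1048576


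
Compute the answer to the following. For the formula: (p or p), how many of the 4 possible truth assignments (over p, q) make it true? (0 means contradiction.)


Check all 4 assignments:
p=0, q=0: 0
p=0, q=1: 0
p=1, q=0: 1
p=1, q=1: 1
Count of True = 2

2


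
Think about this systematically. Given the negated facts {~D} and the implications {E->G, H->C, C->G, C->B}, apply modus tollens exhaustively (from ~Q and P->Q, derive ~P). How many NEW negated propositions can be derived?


Initial negated facts: {~D}
Apply modus tollens to closure:
  (no implication fires)
Final negated: {~D}
New negations: {(none)}
Count = 0

0


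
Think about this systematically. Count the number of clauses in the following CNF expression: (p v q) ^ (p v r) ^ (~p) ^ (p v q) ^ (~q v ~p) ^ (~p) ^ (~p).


A CNF formula is a conjunction of clauses.
Clauses are separated by ^.
Counting the conjuncts: 7 clauses.

7


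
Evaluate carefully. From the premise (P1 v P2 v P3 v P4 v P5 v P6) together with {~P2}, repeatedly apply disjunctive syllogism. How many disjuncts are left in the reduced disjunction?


Original disjuncts (6): P1, P2, P3, P4, P5, P6
Negated (eliminate): ~P2
Remaining disjuncts: P1, P3, P4, P5, P6
Count = 6 - 1 = 5

5


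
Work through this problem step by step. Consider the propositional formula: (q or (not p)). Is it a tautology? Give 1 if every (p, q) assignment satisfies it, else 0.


Check all 4 assignments:
p=0, q=0: 1
p=0, q=1: 1
p=1, q=0: 0
p=1, q=1: 1
Satisfying count = 3/4.
Tautology iff count = 4: no.

0


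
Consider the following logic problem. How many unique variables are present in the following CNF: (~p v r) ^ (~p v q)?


Identify each variable that appears in the formula.
Variables found: p, q, r
Count = 3

3


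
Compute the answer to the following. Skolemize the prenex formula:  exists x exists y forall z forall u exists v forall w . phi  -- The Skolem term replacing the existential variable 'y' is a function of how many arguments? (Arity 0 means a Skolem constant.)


Quantifier prefix: exists x exists y forall z forall u exists v forall w
'y' is existentially quantified at position 2.
No universal quantifiers precede it.
Skolem function arity = 0 (a Skolem constant)

0


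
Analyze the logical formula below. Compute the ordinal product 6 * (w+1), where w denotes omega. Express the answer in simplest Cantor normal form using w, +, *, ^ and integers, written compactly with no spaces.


Compute 6 * (w+1).
Ordinal * is associative and left-distributive over +, but NOT commutative; for finite n>1, n*w = w but w*n stays w*n.
By left-distributivity: 6 * (w+1) = 6*w + 6*1 = w + 6 = w+6.
Result = w+6

w+6


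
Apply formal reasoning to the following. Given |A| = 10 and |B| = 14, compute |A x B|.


The Cartesian product A x B contains all ordered pairs (a, b).
|A x B| = |A| * |B| = 10 * 14 = 140

140


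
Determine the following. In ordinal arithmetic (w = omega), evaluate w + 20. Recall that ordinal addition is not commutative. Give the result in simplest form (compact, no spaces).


Compute w + 20.
Ordinal + is associative but NOT commutative; for finite n>0, n + w = w but w + n stays w+n.
w + 20 is already in normal form (a successor ordinal beyond w).
Result = w+20

w+20


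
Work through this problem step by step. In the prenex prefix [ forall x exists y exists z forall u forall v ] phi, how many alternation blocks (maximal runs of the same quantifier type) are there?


Quantifier-type sequence: A E E A A  (A=forall, E=exists)
Group into maximal same-type runs:
  Ax1 | Ex2 | Ax2
Number of blocks = 3

3


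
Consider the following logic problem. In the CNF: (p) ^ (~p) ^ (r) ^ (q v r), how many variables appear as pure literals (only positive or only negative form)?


Check each variable for pure literal status:
p: mixed (not pure)
q: pure positive
r: pure positive
Pure literal count = 2

2


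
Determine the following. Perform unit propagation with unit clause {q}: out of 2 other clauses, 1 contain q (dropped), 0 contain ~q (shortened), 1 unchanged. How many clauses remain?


Satisfied (removed): 1
Shortened (remain): 0
Unchanged (remain): 1
Remaining = 0 + 1 = 1

1


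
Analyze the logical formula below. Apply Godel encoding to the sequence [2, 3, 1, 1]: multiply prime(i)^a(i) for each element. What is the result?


Encode each element as an exponent of the corresponding prime:
  2^2 = 4
  3^3 = 27
  5^1 = 5
  7^1 = 7
Product = 4 * 27 * 5 * 7 = 3780

3780


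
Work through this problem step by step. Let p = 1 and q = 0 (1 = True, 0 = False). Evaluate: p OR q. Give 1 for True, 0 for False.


p = 1, q = 0
Operation: p OR q
Evaluate: 1 OR 0 = 1

1
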